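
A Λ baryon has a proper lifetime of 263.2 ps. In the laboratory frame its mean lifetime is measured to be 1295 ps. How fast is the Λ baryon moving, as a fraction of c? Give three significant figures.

γ = Δt/τ₀ = 1295/263.2 = 4.920
β = √(1 − 1/γ²) = √(1 − 0.04131) = √0.9587

β = 0.979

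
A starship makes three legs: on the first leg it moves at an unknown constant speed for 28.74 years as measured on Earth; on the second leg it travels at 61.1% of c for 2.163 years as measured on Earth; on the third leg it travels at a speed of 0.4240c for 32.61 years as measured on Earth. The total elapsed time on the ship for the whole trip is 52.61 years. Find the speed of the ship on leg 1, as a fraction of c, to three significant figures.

Leg 1: speed unknown; τ_1 = 28.74/γ_1.
Leg 2: β = 0.611; γ = 1/√(1 − 0.611²) = 1/√0.6267 = 1.263; τ_2 = 2.163/1.263 = 1.712 years.
Leg 3: γ = 1/√(1 − 0.4240²) = 1/√0.8202 = 1.104; τ_3 = 32.61/1.104 = 29.53 years.
Total proper time: τ_1 + 1.712 + 29.53 = 52.61, so τ_1 = 52.61 − 31.25 = 21.36 years.
γ_1 = 28.74/21.36 = 1.345; β = √(1 − 1/γ²) = √0.4474.

β = 0.669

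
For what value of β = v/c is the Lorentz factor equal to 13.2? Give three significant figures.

β = √(1 − 1/γ²) = √(1 − 1/13.2²) = √(1 − 0.005739) = √0.9943

β = 0.997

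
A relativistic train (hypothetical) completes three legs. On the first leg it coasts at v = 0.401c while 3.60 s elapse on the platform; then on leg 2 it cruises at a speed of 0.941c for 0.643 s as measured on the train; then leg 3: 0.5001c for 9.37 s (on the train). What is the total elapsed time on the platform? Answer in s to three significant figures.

Leg 1: 3.60 s is already measured on the platform.
Leg 2: γ = 1/√(1 − 0.941²) = 1/√0.1145 = 2.955; Δt_2 = 2.955 × 0.643 = 1.900 s.
Leg 3: γ = 1/√(1 − 0.5001²) = 1/√0.7499 = 1.155; Δt_3 = 1.155 × 9.37 = 10.82 s.
Total: 3.600 + 1.900 + 10.82 s.

Δt = 16.3 s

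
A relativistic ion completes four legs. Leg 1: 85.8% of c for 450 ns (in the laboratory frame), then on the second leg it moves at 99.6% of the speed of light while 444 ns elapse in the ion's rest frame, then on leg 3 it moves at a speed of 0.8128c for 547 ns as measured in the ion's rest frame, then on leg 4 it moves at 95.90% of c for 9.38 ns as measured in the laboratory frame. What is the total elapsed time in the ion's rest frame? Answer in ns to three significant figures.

τ = 1220 ns

Leg 1: β = 0.858; γ = 1/√(1 − 0.858²) = 1/√0.2638 = 1.947; τ_1 = 450/1.947 = 231.1 ns.
Leg 2: 444 ns is already measured in the ion's rest frame.
Leg 3: 547 ns is already measured in the ion's rest frame.
Leg 4: β = 0.9590; γ = 1/√(1 − 0.9590²) = 1/√0.08032 = 3.529; τ_4 = 9.38/3.529 = 2.658 ns.
Total: 231.1 + 444.0 + 547.0 + 2.658 ns.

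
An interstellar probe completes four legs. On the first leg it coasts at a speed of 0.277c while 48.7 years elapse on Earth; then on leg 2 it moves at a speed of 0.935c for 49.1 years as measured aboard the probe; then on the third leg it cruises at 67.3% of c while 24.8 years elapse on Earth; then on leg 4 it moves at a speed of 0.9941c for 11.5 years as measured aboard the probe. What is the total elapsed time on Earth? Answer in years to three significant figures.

Δt = 318 years

Leg 1: 48.7 years is already measured on Earth.
Leg 2: γ = 1/√(1 − 0.935²) = 1/√0.1258 = 2.820; Δt_2 = 2.820 × 49.1 = 138.4 years.
Leg 3: 24.8 years is already measured on Earth.
Leg 4: γ = 1/√(1 − 0.9941²) = 1/√0.01177 = 9.219; Δt_4 = 9.219 × 11.5 = 106.0 years.
Total: 48.70 + 138.4 + 24.80 + 106.0 years.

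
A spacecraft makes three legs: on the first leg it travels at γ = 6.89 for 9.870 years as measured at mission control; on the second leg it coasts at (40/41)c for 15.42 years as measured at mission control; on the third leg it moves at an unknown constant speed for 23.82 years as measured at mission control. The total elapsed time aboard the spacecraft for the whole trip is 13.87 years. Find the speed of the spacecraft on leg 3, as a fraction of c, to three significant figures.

β = 0.925

Leg 1: γ = 6.89; τ_1 = 9.870/6.890 = 1.433 years.
Leg 2: γ = 1/√(1 − (40/41)²) = 41/9 ≈ 4.556; τ_2 = 15.42/4.556 = 3.385 years.
Leg 3: speed unknown; τ_3 = 23.82/γ_3.
Total proper time: 1.433 + 3.385 + τ_3 = 13.87, so τ_3 = 13.87 − 4.817 = 9.053 years.
γ_3 = 23.82/9.053 = 2.631; β = √(1 − 1/γ²) = √0.8556.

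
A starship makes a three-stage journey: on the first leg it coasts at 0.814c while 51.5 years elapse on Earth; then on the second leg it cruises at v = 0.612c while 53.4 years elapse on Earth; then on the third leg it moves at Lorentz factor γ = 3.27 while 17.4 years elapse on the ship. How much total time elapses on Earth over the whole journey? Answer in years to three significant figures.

Leg 1: 51.5 years is already measured on Earth.
Leg 2: 53.4 years is already measured on Earth.
Leg 3: γ = 3.27; Δt_3 = 3.270 × 17.4 = 56.90 years.
Total: 51.50 + 53.40 + 56.90 years.

Δt = 162 years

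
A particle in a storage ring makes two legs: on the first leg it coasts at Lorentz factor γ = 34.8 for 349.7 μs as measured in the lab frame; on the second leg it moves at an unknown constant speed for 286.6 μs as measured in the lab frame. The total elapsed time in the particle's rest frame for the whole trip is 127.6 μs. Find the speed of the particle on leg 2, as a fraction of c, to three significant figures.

β = 0.912

Leg 1: γ = 34.8; τ_1 = 349.7/34.80 = 10.05 μs.
Leg 2: speed unknown; τ_2 = 286.6/γ_2.
Total proper time: 10.05 + τ_2 = 127.6, so τ_2 = 127.6 − 10.05 = 117.6 μs.
γ_2 = 286.6/117.6 = 2.438; β = √(1 − 1/γ²) = √0.8318.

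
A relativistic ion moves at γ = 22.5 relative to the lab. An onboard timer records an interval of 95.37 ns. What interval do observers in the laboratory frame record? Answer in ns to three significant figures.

γ = 22.5
The interval measured in the ion's rest frame is the proper time (both events occur at the same place in that frame); the lab-frame interval is Δt = γτ = 22.50 × 95.37 ns.

Δt = 2150 ns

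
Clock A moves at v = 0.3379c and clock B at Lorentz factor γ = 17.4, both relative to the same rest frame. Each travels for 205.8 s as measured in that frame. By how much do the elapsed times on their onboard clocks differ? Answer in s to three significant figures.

|τ_A − τ_B| = 182 s

A: γ = 1/√(1 − 0.3379²) = 1/√0.8858 = 1.062; τ_A = 205.8/1.062 = 193.7 s.
B: γ = 17.4; τ_B = 205.8/17.40 = 11.83 s.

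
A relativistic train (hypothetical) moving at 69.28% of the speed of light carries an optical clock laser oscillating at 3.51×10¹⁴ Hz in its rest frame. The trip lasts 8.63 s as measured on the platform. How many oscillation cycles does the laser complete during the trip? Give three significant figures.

β = 0.6928; γ = 1/√(1 − 0.6928²) = 1/√0.5200 = 1.387
The oscillator's own cycle count is N = f × τ where τ is the proper time on the train. τ = Δt/γ = 8.63/1.387 = 6.223 s = 6.223×10⁰ s.
N = 3.51×10¹⁴ × 6.223×10⁰ = 2.184×10¹⁵.

N = 2.18×10¹⁵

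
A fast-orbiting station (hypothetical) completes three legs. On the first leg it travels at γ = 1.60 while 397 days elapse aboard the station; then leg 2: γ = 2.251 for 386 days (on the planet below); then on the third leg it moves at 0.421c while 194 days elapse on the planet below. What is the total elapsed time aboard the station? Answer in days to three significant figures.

τ = 744 days

Leg 1: 397 days is already measured aboard the station.
Leg 2: γ = 2.251; τ_2 = 386/2.251 = 171.5 days.
Leg 3: γ = 1/√(1 − 0.421²) = 1/√0.8228 = 1.102; τ_3 = 194/1.102 = 176.0 days.
Total: 397.0 + 171.5 + 176.0 days.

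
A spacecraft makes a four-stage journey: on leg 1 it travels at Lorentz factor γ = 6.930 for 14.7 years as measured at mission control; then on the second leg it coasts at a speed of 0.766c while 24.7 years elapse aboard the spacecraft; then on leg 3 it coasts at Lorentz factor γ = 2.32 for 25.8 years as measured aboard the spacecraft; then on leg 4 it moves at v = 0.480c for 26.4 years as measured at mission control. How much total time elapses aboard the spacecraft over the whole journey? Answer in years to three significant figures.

τ = 75.8 years

Leg 1: γ = 6.930; τ_1 = 14.7/6.930 = 2.121 years.
Leg 2: 24.7 years is already measured aboard the spacecraft.
Leg 3: 25.8 years is already measured aboard the spacecraft.
Leg 4: γ = 1/√(1 − 0.480²) = 1/√0.7696 = 1.140; τ_4 = 26.4/1.140 = 23.16 years.
Total: 2.121 + 24.70 + 25.80 + 23.16 years.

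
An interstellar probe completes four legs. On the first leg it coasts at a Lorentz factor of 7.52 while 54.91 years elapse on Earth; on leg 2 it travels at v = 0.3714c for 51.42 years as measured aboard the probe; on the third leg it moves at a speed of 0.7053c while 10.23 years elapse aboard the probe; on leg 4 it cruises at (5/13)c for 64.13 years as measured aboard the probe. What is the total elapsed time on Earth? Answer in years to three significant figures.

Leg 1: 54.91 years is already measured on Earth.
Leg 2: γ = 1/√(1 − 0.3714²) = 1/√0.8621 = 1.077; Δt_2 = 1.077 × 51.42 = 55.38 years.
Leg 3: γ = 1/√(1 − 0.7053²) = 1/√0.5026 = 1.411; Δt_3 = 1.411 × 10.23 = 14.43 years.
Leg 4: γ = 1/√(1 − (5/13)²) = 13/12 ≈ 1.083; Δt_4 = 1.083 × 64.13 = 69.47 years.
Total: 54.91 + 55.38 + 14.43 + 69.47 years.

Δt = 194 years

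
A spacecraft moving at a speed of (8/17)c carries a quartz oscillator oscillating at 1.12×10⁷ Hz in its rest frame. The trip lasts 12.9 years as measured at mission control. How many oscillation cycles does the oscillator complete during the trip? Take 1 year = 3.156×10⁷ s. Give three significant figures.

γ = 1/√(1 − (8/17)²) = 17/15 ≈ 1.133
The oscillator's own cycle count is N = f × τ where τ is the proper time aboard the spacecraft. τ = Δt/γ = 12.9/1.133 = 11.38 years = 3.592×10⁸ s.
N = 1.12×10⁷ × 3.592×10⁸ = 4.023×10¹⁵.

N = 4.02×10¹⁵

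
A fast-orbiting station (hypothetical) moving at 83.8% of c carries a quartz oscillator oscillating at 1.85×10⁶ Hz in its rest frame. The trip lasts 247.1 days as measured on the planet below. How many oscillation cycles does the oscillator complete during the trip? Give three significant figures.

β = 0.838; γ = 1/√(1 − 0.838²) = 1/√0.2978 = 1.833
The oscillator's own cycle count is N = f × τ where τ is the proper time aboard the station. τ = Δt/γ = 247.1/1.833 = 134.8 days = 1.165×10⁷ s.
N = 1.85×10⁶ × 1.165×10⁷ = 2.155×10¹³.

N = 2.16×10¹³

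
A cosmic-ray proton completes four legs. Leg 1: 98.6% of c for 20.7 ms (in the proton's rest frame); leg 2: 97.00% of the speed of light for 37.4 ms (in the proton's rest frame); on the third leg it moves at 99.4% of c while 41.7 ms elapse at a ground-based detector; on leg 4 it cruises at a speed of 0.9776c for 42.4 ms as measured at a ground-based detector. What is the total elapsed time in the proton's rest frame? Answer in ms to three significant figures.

τ = 71.6 ms

Leg 1: 20.7 ms is already measured in the proton's rest frame.
Leg 2: 37.4 ms is already measured in the proton's rest frame.
Leg 3: β = 0.994; γ = 1/√(1 − 0.994²) = 1/√0.01196 = 9.142; τ_3 = 41.7/9.142 = 4.561 ms.
Leg 4: γ = 1/√(1 − 0.9776²) = 1/√0.04430 = 4.751; τ_4 = 42.4/4.751 = 8.924 ms.
Total: 20.70 + 37.40 + 4.561 + 8.924 ms.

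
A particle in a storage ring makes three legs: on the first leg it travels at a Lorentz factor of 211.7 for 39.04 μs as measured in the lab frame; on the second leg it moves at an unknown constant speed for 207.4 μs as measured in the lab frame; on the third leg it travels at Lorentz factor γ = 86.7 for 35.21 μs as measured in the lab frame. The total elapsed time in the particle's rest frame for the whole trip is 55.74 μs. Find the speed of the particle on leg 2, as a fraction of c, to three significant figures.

β = 0.964

Leg 1: γ = 211.7; τ_1 = 39.04/211.7 = 0.1844 μs.
Leg 2: speed unknown; τ_2 = 207.4/γ_2.
Leg 3: γ = 86.7; τ_3 = 35.21/86.70 = 0.4061 μs.
Total proper time: 0.1844 + τ_2 + 0.4061 = 55.74, so τ_2 = 55.74 − 0.5905 = 55.15 μs.
γ_2 = 207.4/55.15 = 3.761; β = √(1 − 1/γ²) = √0.9293.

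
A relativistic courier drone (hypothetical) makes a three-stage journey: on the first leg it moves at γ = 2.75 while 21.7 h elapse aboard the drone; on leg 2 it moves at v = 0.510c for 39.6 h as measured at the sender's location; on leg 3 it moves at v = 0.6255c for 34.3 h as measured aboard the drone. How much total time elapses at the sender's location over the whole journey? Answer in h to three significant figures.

Δt = 143 h

Leg 1: γ = 2.75; Δt_1 = 2.750 × 21.7 = 59.67 h.
Leg 2: 39.6 h is already measured at the sender's location.
Leg 3: γ = 1/√(1 − 0.6255²) = 1/√0.6087 = 1.282; Δt_3 = 1.282 × 34.3 = 43.96 h.
Total: 59.67 + 39.60 + 43.96 h.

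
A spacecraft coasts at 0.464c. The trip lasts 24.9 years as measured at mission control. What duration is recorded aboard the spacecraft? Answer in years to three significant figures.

τ = 22.1 years

γ = 1/√(1 − 0.464²) = 1/√0.7847 = 1.129
The interval measured at mission control is the dilated one; the clock aboard the spacecraft measures the proper time τ = Δt/γ = 24.9/1.129 years.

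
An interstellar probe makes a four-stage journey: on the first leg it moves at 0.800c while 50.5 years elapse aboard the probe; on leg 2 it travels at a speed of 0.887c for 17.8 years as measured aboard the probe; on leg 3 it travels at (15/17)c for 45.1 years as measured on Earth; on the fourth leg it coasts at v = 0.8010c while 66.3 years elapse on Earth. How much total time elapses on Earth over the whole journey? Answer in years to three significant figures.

Leg 1: γ = 1/√(1 − 0.800²) = 5/3 ≈ 1.667; Δt_1 = 1.667 × 50.5 = 84.17 years.
Leg 2: γ = 1/√(1 − 0.887²) = 1/√0.2132 = 2.166; Δt_2 = 2.166 × 17.8 = 38.55 years.
Leg 3: 45.1 years is already measured on Earth.
Leg 4: 66.3 years is already measured on Earth.
Total: 84.17 + 38.55 + 45.10 + 66.30 years.

Δt = 234 years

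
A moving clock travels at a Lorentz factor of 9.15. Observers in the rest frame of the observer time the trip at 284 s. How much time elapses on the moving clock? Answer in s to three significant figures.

τ = 31.0 s

γ = 9.15
The interval measured in the rest frame of the observer is the dilated one; the clock on the moving clock measures the proper time τ = Δt/γ = 284/9.150 s.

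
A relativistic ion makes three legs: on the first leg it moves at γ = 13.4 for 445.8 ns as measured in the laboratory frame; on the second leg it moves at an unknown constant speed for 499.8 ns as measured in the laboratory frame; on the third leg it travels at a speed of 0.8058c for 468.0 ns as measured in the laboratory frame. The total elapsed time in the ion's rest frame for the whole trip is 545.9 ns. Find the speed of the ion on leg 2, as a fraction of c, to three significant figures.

Leg 1: γ = 13.4; τ_1 = 445.8/13.40 = 33.27 ns.
Leg 2: speed unknown; τ_2 = 499.8/γ_2.
Leg 3: γ = 1/√(1 − 0.8058²) = 1/√0.3507 = 1.689; τ_3 = 468.0/1.689 = 277.1 ns.
Total proper time: 33.27 + τ_2 + 277.1 = 545.9, so τ_2 = 545.9 − 310.4 = 235.5 ns.
γ_2 = 499.8/235.5 = 2.122; β = √(1 − 1/γ²) = √0.7780.

β = 0.882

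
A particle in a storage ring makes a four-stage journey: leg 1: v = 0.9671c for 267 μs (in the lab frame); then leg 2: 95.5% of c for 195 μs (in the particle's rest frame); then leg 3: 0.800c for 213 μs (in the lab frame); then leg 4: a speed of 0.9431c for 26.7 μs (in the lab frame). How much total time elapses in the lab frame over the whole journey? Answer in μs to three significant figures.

Leg 1: 267 μs is already measured in the lab frame.
Leg 2: β = 0.955; γ = 1/√(1 − 0.955²) = 1/√0.08798 = 3.371; Δt_2 = 3.371 × 195 = 657.4 μs.
Leg 3: 213 μs is already measured in the lab frame.
Leg 4: 26.7 μs is already measured in the lab frame.
Total: 267.0 + 657.4 + 213.0 + 26.70 μs.

Δt = 1160 μs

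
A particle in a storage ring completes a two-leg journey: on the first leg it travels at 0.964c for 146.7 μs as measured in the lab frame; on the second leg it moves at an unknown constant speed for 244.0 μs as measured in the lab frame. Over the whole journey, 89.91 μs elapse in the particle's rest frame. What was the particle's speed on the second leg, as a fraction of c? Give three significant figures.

β = 0.978

Leg 1: γ = 1/√(1 − 0.964²) = 1/√0.07070 = 3.761; τ_1 = 146.7/3.761 = 39.01 μs.
Leg 2: speed unknown; τ_2 = 244.0/γ_2.
Total proper time: 39.01 + τ_2 = 89.91, so τ_2 = 89.91 − 39.01 = 50.90 μs.
γ_2 = 244.0/50.90 = 4.794; β = √(1 − 1/γ²) = √0.9565.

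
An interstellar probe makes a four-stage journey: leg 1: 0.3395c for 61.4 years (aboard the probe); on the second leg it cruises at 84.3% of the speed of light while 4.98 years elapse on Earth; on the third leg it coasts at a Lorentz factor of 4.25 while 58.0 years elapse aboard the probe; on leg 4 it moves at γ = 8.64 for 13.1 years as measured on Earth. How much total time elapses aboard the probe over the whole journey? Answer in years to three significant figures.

τ = 124 years

Leg 1: 61.4 years is already measured aboard the probe.
Leg 2: β = 0.843; γ = 1/√(1 − 0.843²) = 1/√0.2894 = 1.859; τ_2 = 4.98/1.859 = 2.679 years.
Leg 3: 58.0 years is already measured aboard the probe.
Leg 4: γ = 8.64; τ_4 = 13.1/8.640 = 1.516 years.
Total: 61.40 + 2.679 + 58.00 + 1.516 years.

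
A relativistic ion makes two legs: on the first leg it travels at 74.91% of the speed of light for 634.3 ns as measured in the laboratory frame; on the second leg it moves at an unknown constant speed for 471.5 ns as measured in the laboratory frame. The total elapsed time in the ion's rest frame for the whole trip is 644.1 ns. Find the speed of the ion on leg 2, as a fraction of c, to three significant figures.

β = 0.880

Leg 1: β = 0.7491; γ = 1/√(1 − 0.7491²) = 1/√0.4388 = 1.510; τ_1 = 634.3/1.510 = 420.2 ns.
Leg 2: speed unknown; τ_2 = 471.5/γ_2.
Total proper time: 420.2 + τ_2 = 644.1, so τ_2 = 644.1 − 420.2 = 223.9 ns.
γ_2 = 471.5/223.9 = 2.106; β = √(1 − 1/γ²) = √0.7745.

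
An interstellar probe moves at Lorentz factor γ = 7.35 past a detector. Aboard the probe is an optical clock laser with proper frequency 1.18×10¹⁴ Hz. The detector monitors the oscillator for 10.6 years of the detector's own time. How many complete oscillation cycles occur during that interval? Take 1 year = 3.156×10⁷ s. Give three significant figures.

N = 5.37×10²¹

γ = 7.35
During 10.6 years of lab time, the oscillator's proper time advances by τ = Δt/γ = 10.6/7.350 = 1.442 years = 4.552×10⁷ s.
N = f × τ = 1.18×10¹⁴ × 4.552×10⁷ = 5.371×10²¹.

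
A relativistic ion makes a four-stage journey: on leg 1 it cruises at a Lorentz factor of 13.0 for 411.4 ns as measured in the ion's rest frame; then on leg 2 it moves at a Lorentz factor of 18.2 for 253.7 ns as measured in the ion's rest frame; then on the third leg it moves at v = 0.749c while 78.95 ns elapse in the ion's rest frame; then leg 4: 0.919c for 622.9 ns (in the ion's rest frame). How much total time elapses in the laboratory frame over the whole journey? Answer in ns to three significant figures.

Δt = 1.17×10⁴ ns

Leg 1: γ = 13.0; Δt_1 = 13.00 × 411.4 = 5348 ns.
Leg 2: γ = 18.2; Δt_2 = 18.20 × 253.7 = 4617 ns.
Leg 3: γ = 1/√(1 − 0.749²) = 1/√0.4390 = 1.509; Δt_3 = 1.509 × 78.95 = 119.2 ns.
Leg 4: γ = 1/√(1 − 0.919²) = 1/√0.1554 = 2.536; Δt_4 = 2.536 × 622.9 = 1580 ns.
Total: 5348 + 4617 + 119.2 + 1580 ns.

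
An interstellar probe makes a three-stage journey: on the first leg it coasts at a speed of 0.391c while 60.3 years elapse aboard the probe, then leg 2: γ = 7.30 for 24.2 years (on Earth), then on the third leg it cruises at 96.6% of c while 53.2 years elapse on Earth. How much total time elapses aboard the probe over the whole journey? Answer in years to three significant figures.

Leg 1: 60.3 years is already measured aboard the probe.
Leg 2: γ = 7.30; τ_2 = 24.2/7.300 = 3.315 years.
Leg 3: β = 0.966; γ = 1/√(1 − 0.966²) = 1/√0.06684 = 3.868; τ_3 = 53.2/3.868 = 13.75 years.
Total: 60.30 + 3.315 + 13.75 years.

τ = 77.4 years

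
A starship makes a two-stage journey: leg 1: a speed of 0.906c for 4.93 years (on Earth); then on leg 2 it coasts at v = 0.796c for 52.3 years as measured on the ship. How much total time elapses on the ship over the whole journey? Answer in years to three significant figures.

τ = 54.4 years

Leg 1: γ = 1/√(1 − 0.906²) = 1/√0.1792 = 2.363; τ_1 = 4.93/2.363 = 2.087 years.
Leg 2: 52.3 years is already measured on the ship.
Total: 2.087 + 52.30 years.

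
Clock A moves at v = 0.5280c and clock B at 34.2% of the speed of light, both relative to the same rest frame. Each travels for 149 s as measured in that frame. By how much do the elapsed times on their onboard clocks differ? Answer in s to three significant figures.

A: γ = 1/√(1 − 0.5280²) = 1/√0.7212 = 1.178; τ_A = 149/1.178 = 126.5 s.
B: β = 0.342; γ = 1/√(1 − 0.342²) = 1/√0.8830 = 1.064; τ_B = 149/1.064 = 140.0 s.

|τ_A − τ_B| = 13.5 s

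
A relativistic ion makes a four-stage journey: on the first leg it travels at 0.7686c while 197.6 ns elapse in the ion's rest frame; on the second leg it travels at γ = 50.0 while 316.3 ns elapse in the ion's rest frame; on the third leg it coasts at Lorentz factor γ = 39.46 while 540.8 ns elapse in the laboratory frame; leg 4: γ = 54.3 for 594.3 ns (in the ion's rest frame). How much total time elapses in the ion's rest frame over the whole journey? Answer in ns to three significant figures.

Leg 1: 197.6 ns is already measured in the ion's rest frame.
Leg 2: 316.3 ns is already measured in the ion's rest frame.
Leg 3: γ = 39.46; τ_3 = 540.8/39.46 = 13.71 ns.
Leg 4: 594.3 ns is already measured in the ion's rest frame.
Total: 197.6 + 316.3 + 13.71 + 594.3 ns.

τ = 1120 ns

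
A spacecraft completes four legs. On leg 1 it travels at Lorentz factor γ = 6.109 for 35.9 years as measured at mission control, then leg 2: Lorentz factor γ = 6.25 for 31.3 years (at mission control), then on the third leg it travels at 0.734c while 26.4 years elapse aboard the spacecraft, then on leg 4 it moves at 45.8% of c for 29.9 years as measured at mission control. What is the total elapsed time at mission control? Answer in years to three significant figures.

Δt = 136 years

Leg 1: 35.9 years is already measured at mission control.
Leg 2: 31.3 years is already measured at mission control.
Leg 3: γ = 1/√(1 − 0.734²) = 1/√0.4612 = 1.472; Δt_3 = 1.472 × 26.4 = 38.87 years.
Leg 4: 29.9 years is already measured at mission control.
Total: 35.90 + 31.30 + 38.87 + 29.90 years.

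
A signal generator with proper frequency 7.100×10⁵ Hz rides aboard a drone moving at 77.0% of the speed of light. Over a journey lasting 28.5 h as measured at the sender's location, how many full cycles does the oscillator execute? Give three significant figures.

N = 4.65×10¹⁰

β = 0.770; γ = 1/√(1 − 0.770²) = 1/√0.4071 = 1.567
The oscillator's own cycle count is N = f × τ where τ is the proper time aboard the drone. τ = Δt/γ = 28.5/1.567 = 18.18 h = 6.546×10⁴ s.
N = 7.100×10⁵ × 6.546×10⁴ = 4.648×10¹⁰.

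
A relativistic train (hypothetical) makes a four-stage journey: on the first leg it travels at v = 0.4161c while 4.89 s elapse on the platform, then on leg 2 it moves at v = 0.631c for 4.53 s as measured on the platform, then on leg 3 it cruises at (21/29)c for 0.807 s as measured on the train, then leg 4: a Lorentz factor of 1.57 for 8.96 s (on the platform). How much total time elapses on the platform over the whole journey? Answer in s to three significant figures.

Δt = 19.6 s

Leg 1: 4.89 s is already measured on the platform.
Leg 2: 4.53 s is already measured on the platform.
Leg 3: γ = 1/√(1 − (21/29)²) = 29/20 = 1.450; Δt_3 = 1.450 × 0.807 = 1.170 s.
Leg 4: 8.96 s is already measured on the platform.
Total: 4.890 + 4.530 + 1.170 + 8.960 s.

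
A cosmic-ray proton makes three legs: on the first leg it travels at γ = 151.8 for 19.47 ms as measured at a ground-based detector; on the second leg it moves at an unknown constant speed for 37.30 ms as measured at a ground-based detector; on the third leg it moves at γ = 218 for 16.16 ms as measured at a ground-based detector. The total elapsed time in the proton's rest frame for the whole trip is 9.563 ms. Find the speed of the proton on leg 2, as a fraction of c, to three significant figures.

Leg 1: γ = 151.8; τ_1 = 19.47/151.8 = 0.1283 ms.
Leg 2: speed unknown; τ_2 = 37.30/γ_2.
Leg 3: γ = 218; τ_3 = 16.16/218.0 = 0.07413 ms.
Total proper time: 0.1283 + τ_2 + 0.07413 = 9.563, so τ_2 = 9.563 − 0.2024 = 9.361 ms.
γ_2 = 37.30/9.361 = 3.985; β = √(1 − 1/γ²) = √0.9370.

β = 0.968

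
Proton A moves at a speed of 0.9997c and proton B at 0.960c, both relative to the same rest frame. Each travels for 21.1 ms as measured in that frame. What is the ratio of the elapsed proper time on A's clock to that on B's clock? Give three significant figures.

τ_A/τ_B = 0.0875

A: γ = 1/√(1 − 0.9997²) = 1/√5.999×10⁻⁴ = 40.83. B: γ = 1/√(1 − 0.960²) = 25/7 ≈ 3.571.
τ_A/τ_B = γ_B/γ_A = 3.571/40.83 = 0.08748, so τ_A/τ_B = 0.08748.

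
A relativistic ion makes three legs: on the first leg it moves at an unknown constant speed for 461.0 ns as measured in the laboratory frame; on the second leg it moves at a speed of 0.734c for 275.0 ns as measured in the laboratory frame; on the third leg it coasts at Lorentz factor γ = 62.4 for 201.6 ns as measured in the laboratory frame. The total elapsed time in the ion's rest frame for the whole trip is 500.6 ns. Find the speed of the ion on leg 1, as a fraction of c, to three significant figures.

β = 0.739

Leg 1: speed unknown; τ_1 = 461.0/γ_1.
Leg 2: γ = 1/√(1 − 0.734²) = 1/√0.4612 = 1.472; τ_2 = 275.0/1.472 = 186.8 ns.
Leg 3: γ = 62.4; τ_3 = 201.6/62.40 = 3.231 ns.
Total proper time: τ_1 + 186.8 + 3.231 = 500.6, so τ_1 = 500.6 − 190.0 = 310.6 ns.
γ_1 = 461.0/310.6 = 1.484; β = √(1 − 1/γ²) = √0.5460.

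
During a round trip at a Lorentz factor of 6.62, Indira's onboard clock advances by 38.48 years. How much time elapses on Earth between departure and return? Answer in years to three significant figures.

Δt = 255 years

γ = 6.62
Earth-frame duration is the dilated interval: Δt = γτ = 6.620 × 38.48 years.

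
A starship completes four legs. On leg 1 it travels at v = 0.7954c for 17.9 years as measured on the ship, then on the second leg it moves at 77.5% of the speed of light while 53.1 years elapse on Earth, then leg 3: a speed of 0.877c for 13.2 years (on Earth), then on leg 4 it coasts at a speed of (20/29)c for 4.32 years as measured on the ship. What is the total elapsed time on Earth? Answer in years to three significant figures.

Leg 1: γ = 1/√(1 − 0.7954²) = 1/√0.3673 = 1.650; Δt_1 = 1.650 × 17.9 = 29.53 years.
Leg 2: 53.1 years is already measured on Earth.
Leg 3: 13.2 years is already measured on Earth.
Leg 4: γ = 1/√(1 − (20/29)²) = 29/21 ≈ 1.381; Δt_4 = 1.381 × 4.32 = 5.966 years.
Total: 29.53 + 53.10 + 13.20 + 5.966 years.

Δt = 102 years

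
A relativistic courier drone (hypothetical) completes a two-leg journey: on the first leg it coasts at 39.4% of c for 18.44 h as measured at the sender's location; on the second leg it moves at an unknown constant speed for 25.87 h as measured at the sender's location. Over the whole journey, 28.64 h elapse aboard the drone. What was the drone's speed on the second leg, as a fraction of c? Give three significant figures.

β = 0.892

Leg 1: β = 0.394; γ = 1/√(1 − 0.394²) = 1/√0.8448 = 1.088; τ_1 = 18.44/1.088 = 16.95 h.
Leg 2: speed unknown; τ_2 = 25.87/γ_2.
Total proper time: 16.95 + τ_2 = 28.64, so τ_2 = 28.64 − 16.95 = 11.69 h.
γ_2 = 25.87/11.69 = 2.213; β = √(1 − 1/γ²) = √0.7958.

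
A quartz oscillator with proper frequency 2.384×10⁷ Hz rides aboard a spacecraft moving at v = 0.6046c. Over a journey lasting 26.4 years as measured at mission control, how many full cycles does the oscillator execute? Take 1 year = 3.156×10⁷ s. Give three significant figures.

γ = 1/√(1 − 0.6046²) = 1/√0.6345 = 1.255
The oscillator's own cycle count is N = f × τ where τ is the proper time aboard the spacecraft. τ = Δt/γ = 26.4/1.255 = 21.03 years = 6.637×10⁸ s.
N = 2.384×10⁷ × 6.637×10⁸ = 1.582×10¹⁶.

N = 1.58×10¹⁶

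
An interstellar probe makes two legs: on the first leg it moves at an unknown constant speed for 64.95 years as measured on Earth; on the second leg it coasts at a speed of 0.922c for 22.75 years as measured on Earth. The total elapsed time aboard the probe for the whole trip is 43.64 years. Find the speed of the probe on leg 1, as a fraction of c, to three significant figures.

β = 0.844

Leg 1: speed unknown; τ_1 = 64.95/γ_1.
Leg 2: γ = 1/√(1 − 0.922²) = 1/√0.1499 = 2.583; τ_2 = 22.75/2.583 = 8.809 years.
Total proper time: τ_1 + 8.809 = 43.64, so τ_1 = 43.64 − 8.809 = 34.83 years.
γ_1 = 64.95/34.83 = 1.865; β = √(1 − 1/γ²) = √0.7124.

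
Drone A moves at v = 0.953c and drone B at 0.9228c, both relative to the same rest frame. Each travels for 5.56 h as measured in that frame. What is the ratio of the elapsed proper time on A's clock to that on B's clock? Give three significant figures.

τ_A/τ_B = 0.786

A: γ = 1/√(1 − 0.953²) = 1/√0.09179 = 3.301. B: γ = 1/√(1 − 0.9228²) = 1/√0.1484 = 2.596.
τ_A/τ_B = γ_B/γ_A = 2.596/3.301 = 0.7864, so τ_A/τ_B = 0.7864.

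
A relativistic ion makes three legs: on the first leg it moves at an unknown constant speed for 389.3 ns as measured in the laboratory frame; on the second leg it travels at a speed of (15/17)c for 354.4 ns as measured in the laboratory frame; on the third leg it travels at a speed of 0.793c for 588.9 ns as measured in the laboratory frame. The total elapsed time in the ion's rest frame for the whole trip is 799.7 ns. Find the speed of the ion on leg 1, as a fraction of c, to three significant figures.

β = 0.710

Leg 1: speed unknown; τ_1 = 389.3/γ_1.
Leg 2: γ = 1/√(1 − (15/17)²) = 17/8 = 2.125; τ_2 = 354.4/2.125 = 166.8 ns.
Leg 3: γ = 1/√(1 − 0.793²) = 1/√0.3712 = 1.641; τ_3 = 588.9/1.641 = 358.8 ns.
Total proper time: τ_1 + 166.8 + 358.8 = 799.7, so τ_1 = 799.7 − 525.5 = 274.2 ns.
γ_1 = 389.3/274.2 = 1.420; β = √(1 − 1/γ²) = √0.5041.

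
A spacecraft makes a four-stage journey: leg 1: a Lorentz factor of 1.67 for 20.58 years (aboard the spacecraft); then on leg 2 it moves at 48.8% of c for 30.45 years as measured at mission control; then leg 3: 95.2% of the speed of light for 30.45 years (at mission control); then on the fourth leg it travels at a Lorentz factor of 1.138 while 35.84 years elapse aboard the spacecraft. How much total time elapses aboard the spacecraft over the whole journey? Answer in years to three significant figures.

τ = 92.3 years

Leg 1: 20.58 years is already measured aboard the spacecraft.
Leg 2: β = 0.488; γ = 1/√(1 − 0.488²) = 1/√0.7619 = 1.146; τ_2 = 30.45/1.146 = 26.58 years.
Leg 3: β = 0.952; γ = 1/√(1 − 0.952²) = 1/√0.09370 = 3.267; τ_3 = 30.45/3.267 = 9.321 years.
Leg 4: 35.84 years is already measured aboard the spacecraft.
Total: 20.58 + 26.58 + 9.321 + 35.84 years.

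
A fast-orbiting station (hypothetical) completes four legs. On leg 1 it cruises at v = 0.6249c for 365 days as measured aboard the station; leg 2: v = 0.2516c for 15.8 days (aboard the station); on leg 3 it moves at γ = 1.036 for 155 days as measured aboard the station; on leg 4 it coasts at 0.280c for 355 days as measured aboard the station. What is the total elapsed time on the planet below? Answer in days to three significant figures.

Δt = 1010 days

Leg 1: γ = 1/√(1 − 0.6249²) = 1/√0.6095 = 1.281; Δt_1 = 1.281 × 365 = 467.5 days.
Leg 2: γ = 1/√(1 − 0.2516²) = 1/√0.9367 = 1.033; Δt_2 = 1.033 × 15.8 = 16.33 days.
Leg 3: γ = 1.036; Δt_3 = 1.036 × 155 = 160.6 days.
Leg 4: γ = 1/√(1 − 0.280²) = 25/24 ≈ 1.042; Δt_4 = 1.042 × 355 = 369.8 days.
Total: 467.5 + 16.33 + 160.6 + 369.8 days.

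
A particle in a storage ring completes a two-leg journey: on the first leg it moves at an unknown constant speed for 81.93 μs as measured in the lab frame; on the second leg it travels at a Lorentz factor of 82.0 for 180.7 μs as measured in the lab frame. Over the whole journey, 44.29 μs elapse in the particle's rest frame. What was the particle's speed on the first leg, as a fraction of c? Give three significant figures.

Leg 1: speed unknown; τ_1 = 81.93/γ_1.
Leg 2: γ = 82.0; τ_2 = 180.7/82.00 = 2.204 μs.
Total proper time: τ_1 + 2.204 = 44.29, so τ_1 = 44.29 − 2.204 = 42.09 μs.
γ_1 = 81.93/42.09 = 1.947; β = √(1 − 1/γ²) = √0.7361.

β = 0.858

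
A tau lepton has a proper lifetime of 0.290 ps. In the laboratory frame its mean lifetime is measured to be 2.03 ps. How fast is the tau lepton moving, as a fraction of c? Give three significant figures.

γ = Δt/τ₀ = 2.03/0.290 = 7.000
β = √(1 − 1/γ²) = √(1 − 0.02041) = √0.9796

v = 0.990c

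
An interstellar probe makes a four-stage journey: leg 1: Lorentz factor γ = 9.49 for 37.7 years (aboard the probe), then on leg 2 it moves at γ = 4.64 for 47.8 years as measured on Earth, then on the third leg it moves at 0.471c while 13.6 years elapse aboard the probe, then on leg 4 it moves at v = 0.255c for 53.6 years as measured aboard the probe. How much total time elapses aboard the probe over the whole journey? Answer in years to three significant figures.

Leg 1: 37.7 years is already measured aboard the probe.
Leg 2: γ = 4.64; τ_2 = 47.8/4.640 = 10.30 years.
Leg 3: 13.6 years is already measured aboard the probe.
Leg 4: 53.6 years is already measured aboard the probe.
Total: 37.70 + 10.30 + 13.60 + 53.60 years.

τ = 115 years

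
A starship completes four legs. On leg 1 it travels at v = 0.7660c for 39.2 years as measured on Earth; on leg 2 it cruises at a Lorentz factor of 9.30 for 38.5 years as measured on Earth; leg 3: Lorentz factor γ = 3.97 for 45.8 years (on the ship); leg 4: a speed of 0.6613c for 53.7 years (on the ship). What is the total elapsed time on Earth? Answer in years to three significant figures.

Leg 1: 39.2 years is already measured on Earth.
Leg 2: 38.5 years is already measured on Earth.
Leg 3: γ = 3.97; Δt_3 = 3.970 × 45.8 = 181.8 years.
Leg 4: γ = 1/√(1 − 0.6613²) = 1/√0.5627 = 1.333; Δt_4 = 1.333 × 53.7 = 71.59 years.
Total: 39.20 + 38.50 + 181.8 + 71.59 years.

Δt = 331 years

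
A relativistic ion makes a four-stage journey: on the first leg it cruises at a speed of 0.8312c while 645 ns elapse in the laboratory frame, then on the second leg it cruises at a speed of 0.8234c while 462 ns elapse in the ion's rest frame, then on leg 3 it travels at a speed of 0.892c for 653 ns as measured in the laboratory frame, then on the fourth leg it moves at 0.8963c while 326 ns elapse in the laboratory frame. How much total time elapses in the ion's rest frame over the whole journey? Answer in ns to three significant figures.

Leg 1: γ = 1/√(1 − 0.8312²) = 1/√0.3091 = 1.799; τ_1 = 645/1.799 = 358.6 ns.
Leg 2: 462 ns is already measured in the ion's rest frame.
Leg 3: γ = 1/√(1 − 0.892²) = 1/√0.2043 = 2.212; τ_3 = 653/2.212 = 295.2 ns.
Leg 4: γ = 1/√(1 − 0.8963²) = 1/√0.1966 = 2.255; τ_4 = 326/2.255 = 144.6 ns.
Total: 358.6 + 462.0 + 295.2 + 144.6 ns.

τ = 1260 ns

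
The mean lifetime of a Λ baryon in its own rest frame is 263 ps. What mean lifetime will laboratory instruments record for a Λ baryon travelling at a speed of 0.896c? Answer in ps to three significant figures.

Δt = 592 ps

γ = 1/√(1 − 0.896²) = 1/√0.1972 = 2.252
The rest-frame lifetime is the proper time; the lab measures the dilated interval Δt = γτ₀ = 2.252 × 263 ps.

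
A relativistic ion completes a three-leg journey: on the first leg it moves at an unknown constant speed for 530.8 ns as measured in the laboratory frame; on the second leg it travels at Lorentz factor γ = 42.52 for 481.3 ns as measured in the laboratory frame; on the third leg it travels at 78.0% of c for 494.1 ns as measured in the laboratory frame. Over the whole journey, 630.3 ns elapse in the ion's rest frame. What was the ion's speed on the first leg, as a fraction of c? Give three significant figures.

Leg 1: speed unknown; τ_1 = 530.8/γ_1.
Leg 2: γ = 42.52; τ_2 = 481.3/42.52 = 11.32 ns.
Leg 3: β = 0.780; γ = 1/√(1 − 0.780²) = 1/√0.3916 = 1.598; τ_3 = 494.1/1.598 = 309.2 ns.
Total proper time: τ_1 + 11.32 + 309.2 = 630.3, so τ_1 = 630.3 − 320.5 = 309.8 ns.
γ_1 = 530.8/309.8 = 1.713; β = √(1 − 1/γ²) = √0.6594.

β = 0.812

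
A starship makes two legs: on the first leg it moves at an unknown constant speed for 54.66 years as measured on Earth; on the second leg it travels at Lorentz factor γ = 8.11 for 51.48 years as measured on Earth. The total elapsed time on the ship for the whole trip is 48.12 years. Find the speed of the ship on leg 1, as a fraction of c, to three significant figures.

Leg 1: speed unknown; τ_1 = 54.66/γ_1.
Leg 2: γ = 8.11; τ_2 = 51.48/8.110 = 6.348 years.
Total proper time: τ_1 + 6.348 = 48.12, so τ_1 = 48.12 − 6.348 = 41.77 years.
γ_1 = 54.66/41.77 = 1.309; β = √(1 − 1/γ²) = √0.4160.

β = 0.645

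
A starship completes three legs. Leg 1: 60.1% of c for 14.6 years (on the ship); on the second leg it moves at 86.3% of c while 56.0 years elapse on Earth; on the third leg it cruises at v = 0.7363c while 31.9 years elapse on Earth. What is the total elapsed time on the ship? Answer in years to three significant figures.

Leg 1: 14.6 years is already measured on the ship.
Leg 2: β = 0.863; γ = 1/√(1 − 0.863²) = 1/√0.2552 = 1.979; τ_2 = 56.0/1.979 = 28.29 years.
Leg 3: γ = 1/√(1 − 0.7363²) = 1/√0.4579 = 1.478; τ_3 = 31.9/1.478 = 21.59 years.
Total: 14.60 + 28.29 + 21.59 years.

τ = 64.5 years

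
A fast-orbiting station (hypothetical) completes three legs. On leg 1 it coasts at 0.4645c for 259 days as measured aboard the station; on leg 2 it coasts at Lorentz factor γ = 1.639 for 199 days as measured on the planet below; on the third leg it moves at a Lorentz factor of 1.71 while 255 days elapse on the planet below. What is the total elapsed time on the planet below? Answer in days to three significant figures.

Leg 1: γ = 1/√(1 − 0.4645²) = 1/√0.7842 = 1.129; Δt_1 = 1.129 × 259 = 292.5 days.
Leg 2: 199 days is already measured on the planet below.
Leg 3: 255 days is already measured on the planet below.
Total: 292.5 + 199.0 + 255.0 days.

Δt = 746 days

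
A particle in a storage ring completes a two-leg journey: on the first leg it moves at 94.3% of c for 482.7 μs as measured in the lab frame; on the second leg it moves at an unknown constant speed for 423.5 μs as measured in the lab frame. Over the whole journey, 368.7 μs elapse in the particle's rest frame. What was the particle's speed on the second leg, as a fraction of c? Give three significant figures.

Leg 1: β = 0.943; γ = 1/√(1 − 0.943²) = 1/√0.1108 = 3.005; τ_1 = 482.7/3.005 = 160.6 μs.
Leg 2: speed unknown; τ_2 = 423.5/γ_2.
Total proper time: 160.6 + τ_2 = 368.7, so τ_2 = 368.7 − 160.6 = 208.1 μs.
γ_2 = 423.5/208.1 = 2.035; β = √(1 − 1/γ²) = √0.7586.

β = 0.871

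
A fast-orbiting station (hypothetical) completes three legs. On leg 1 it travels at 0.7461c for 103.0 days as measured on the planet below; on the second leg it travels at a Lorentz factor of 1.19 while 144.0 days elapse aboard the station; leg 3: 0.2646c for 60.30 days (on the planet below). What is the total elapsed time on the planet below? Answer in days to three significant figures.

Leg 1: 103.0 days is already measured on the planet below.
Leg 2: γ = 1.19; Δt_2 = 1.190 × 144.0 = 171.4 days.
Leg 3: 60.30 days is already measured on the planet below.
Total: 103.0 + 171.4 + 60.30 days.

Δt = 335 days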